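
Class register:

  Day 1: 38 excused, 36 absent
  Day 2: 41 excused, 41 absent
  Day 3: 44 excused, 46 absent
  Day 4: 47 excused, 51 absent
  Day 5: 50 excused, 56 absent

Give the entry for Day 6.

Excused: +3 each step, so 38, 41, 44, 47, 50 → 53.
Absent — +5 each step: 36, 41, 46, 51, 56 → 61.
Combining the parts gives 53 excused, 61 absent.

53 excused, 61 absent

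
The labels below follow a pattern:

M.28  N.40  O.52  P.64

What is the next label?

Letter: letters move forward 1 place in the alphabet; M, N, O, P → Q.
Second component goes 28, 40, 52, 64 → 76 (+12 each step).
Putting it together: Q.76.

Q.76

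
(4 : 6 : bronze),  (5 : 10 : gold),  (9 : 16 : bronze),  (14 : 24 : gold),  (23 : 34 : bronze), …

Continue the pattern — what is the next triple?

(37 : 46 : gold)

First value — each term is the sum of the two before it: 4, 5, 9, 14, 23 → 37.
Second value: differences are 4, 6, 8, … (increasing by 2 each time), so 6, 10, 16, 24, 34 → 46.
Rank: alternates bronze ↔ gold; bronze, gold, bronze, gold, bronze → gold.
So the next triple is (37 : 46 : gold).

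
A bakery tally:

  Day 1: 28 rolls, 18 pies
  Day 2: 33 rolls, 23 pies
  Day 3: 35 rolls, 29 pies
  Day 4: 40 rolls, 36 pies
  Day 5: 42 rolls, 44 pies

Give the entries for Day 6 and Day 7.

Rolls goes 28, 33, 35, 40, 42 → 47 → 49 (alternating steps +5, +2, +5, +2, …).
Pies: differences are 5, 6, 7, … (increasing by 1 each time); 18, 23, 29, 36, 44 → 53 → 63.
So the next two lines are 47 rolls, 53 pies and 49 rolls, 63 pies.

47 rolls, 53 pies; 49 rolls, 63 pies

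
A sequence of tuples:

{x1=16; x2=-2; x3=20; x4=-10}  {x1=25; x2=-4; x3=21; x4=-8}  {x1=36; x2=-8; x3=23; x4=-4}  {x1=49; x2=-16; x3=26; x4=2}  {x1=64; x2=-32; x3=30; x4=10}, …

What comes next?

X1: perfect squares: 4², 5², 6², …; 16, 25, 36, 49, 64 → 81.
X2: ×2 each step, so -2, -4, -8, -16, -32 → -64.
For the x3, differences are 1, 2, 3, … (increasing by 1 each time): 20, 21, 23, 26, 30 → 35.
For the x4, differences are 2, 4, 6, … (increasing by 2 each time): -10, -8, -4, 2, 10 → 20.
Combining the parts gives {x1=81; x2=-64; x3=35; x4=20}.

{x1=81; x2=-64; x3=35; x4=20}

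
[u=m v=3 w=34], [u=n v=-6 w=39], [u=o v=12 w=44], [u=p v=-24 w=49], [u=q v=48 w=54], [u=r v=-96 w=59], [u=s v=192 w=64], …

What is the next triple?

[u=t v=-384 w=69]

For the u, letters move forward 1 place in the alphabet: m, n, o, p, q, r, s → t.
V: ×(-2) each step, so 3, -6, 12, -24, 48, -96, 192 → -384.
W — +5 each step: 34, 39, 44, 49, 54, 59, 64 → 69.
Putting it together: [u=t v=-384 w=69].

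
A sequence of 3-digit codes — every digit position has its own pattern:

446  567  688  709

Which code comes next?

820

First digit: +1 each step, mod 10; 4, 5, 6, 7 → 8.
For the second digit, +2 each step, mod 10: 4, 6, 8, 0 → 2.
Third digit: +1 each step, mod 10; 6, 7, 8, 9 → 0.
Combining the parts gives 820.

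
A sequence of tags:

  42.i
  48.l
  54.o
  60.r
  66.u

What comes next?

72.x

First component: +6 each step, so 42, 48, 54, 60, 66 → 72.
Letter: i, l, o, r, u → x (letters move forward 3 places in the alphabet).
Combining the parts gives 72.x.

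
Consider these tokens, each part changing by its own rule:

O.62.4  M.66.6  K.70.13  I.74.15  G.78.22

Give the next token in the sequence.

Letter: O, M, K, I, G → E (letters move back 2 places in the alphabet).
Second component: +4 each step; 62, 66, 70, 74, 78 → 82.
Third component: alternating steps +2, +7, +2, +7, …; 4, 6, 13, 15, 22 → 24.
So the next token is E.82.24.

E.82.24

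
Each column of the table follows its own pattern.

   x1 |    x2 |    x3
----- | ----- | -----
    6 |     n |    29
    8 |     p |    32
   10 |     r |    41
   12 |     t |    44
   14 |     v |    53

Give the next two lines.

Column x1: +2 each step, so 6, 8, 10, 12, 14 → 16 → 18.
Column x2: n, p, r, t, v → x → z (letters move forward 2 places in the alphabet).
Column x3: alternating steps +3, +9, +3, +9, …; 29, 32, 41, 44, 53 → 56 → 65.
Putting the parts together: 16  x  56 and then 18  z  65.

16  x  56; 18  z  65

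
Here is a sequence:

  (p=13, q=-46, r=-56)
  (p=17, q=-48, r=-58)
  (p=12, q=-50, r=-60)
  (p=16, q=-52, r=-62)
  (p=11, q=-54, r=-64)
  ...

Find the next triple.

(p=15, q=-56, r=-66)

P: 13, 17, 12, 16, 11 → 15 (alternating steps +4, −5, +4, −5, …).
Q: -46, -48, -50, -52, -54 → -56 (−2 each step).
R — always 10 less than the q: -56, -58, -60, -62, -64 → -66.
Combining the parts gives (p=15, q=-56, r=-66).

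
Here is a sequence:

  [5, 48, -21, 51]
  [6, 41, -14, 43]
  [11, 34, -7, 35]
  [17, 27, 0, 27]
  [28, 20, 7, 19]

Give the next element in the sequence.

[45, 13, 14, 11]

First part: each term is the sum of the two before it; 5, 6, 11, 17, 28 → 45.
Second part: −7 each step, so 48, 41, 34, 27, 20 → 13.
Third part — +7 each step: -21, -14, -7, 0, 7 → 14.
Fourth part: −8 each step; 51, 43, 35, 27, 19 → 11.
So the next element is [45, 13, 14, 11].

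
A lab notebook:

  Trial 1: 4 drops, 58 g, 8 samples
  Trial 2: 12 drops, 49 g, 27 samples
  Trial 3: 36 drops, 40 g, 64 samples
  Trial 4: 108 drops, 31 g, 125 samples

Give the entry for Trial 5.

Drops: ×3 each step; 4, 12, 36, 108 → 324.
G: −9 each step; 58, 49, 40, 31 → 22.
For the samples, perfect cubes: 2³, 3³, 4³, …: 8, 27, 64, 125 → 216.
So the next line is 324 drops, 22 g, 216 samples.

324 drops, 22 g, 216 samples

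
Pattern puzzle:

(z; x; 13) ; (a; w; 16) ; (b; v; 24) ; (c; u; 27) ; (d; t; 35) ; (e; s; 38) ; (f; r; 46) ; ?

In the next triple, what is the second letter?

For the second letter, letters move back 1 place in the alphabet: x, w, v, u, t, s, r → q.

q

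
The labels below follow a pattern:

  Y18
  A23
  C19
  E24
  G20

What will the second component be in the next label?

25

Second component: alternating steps +5, −4, +5, −4, …, so 18, 23, 19, 24, 20 → 25.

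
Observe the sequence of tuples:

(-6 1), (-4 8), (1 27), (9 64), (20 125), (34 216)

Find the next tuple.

(51 343)

First slot — differences are 2, 5, 8, … (increasing by 3 each time): -6, -4, 1, 9, 20, 34 → 51.
Second slot: perfect cubes: 1³, 2³, 3³, …; 1, 8, 27, 64, 125, 216 → 343.
Combining the parts gives (51 343).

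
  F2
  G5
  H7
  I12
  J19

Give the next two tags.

Letter — letters move forward 1 place in the alphabet: F, G, H, I, J → K → L.
Second component: 2, 5, 7, 12, 19 → 31 → 50 (each term is the sum of the two before it).
Putting the parts together: K31 and then L50.

K31 then L50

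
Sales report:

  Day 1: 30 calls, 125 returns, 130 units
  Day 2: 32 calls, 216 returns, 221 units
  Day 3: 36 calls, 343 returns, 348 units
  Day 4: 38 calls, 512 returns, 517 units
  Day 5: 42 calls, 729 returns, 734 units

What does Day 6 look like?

44 calls, 1000 returns, 1005 units

Calls: alternating steps +2, +4, +2, +4, …, so 30, 32, 36, 38, 42 → 44.
Returns: 125, 216, 343, 512, 729 → 1000 (perfect cubes: 5³, 6³, 7³, …).
For the units, always 5 more than the returns: 130, 221, 348, 517, 734 → 1005.
Putting it together: 44 calls, 1000 returns, 1005 units.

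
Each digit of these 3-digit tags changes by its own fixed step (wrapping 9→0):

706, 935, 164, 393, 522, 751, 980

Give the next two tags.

First digit: +2 each step, mod 10, so 7, 9, 1, 3, 5, 7, 9 → 1 → 3.
Second digit: +3 each step, mod 10, so 0, 3, 6, 9, 2, 5, 8 → 1 → 4.
Third digit goes 6, 5, 4, 3, 2, 1, 0 → 9 → 8 (−1 each step, mod 10).
Putting the parts together: 119 and then 348.

119 then 348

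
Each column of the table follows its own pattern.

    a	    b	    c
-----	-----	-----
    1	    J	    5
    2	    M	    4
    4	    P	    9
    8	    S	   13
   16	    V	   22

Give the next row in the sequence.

32  Y  35

For the column a, ×2 each step: 1, 2, 4, 8, 16 → 32.
Column b: letters move forward 3 places in the alphabet, so J, M, P, S, V → Y.
Column c: 5, 4, 9, 13, 22 → 35 (each term is the sum of the two before it).
Putting it together: 32  Y  35.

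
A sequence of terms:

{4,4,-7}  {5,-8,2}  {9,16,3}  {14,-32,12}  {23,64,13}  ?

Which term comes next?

First component: 4, 5, 9, 14, 23 → 37 (each term is the sum of the two before it).
Second component: 4, -8, 16, -32, 64 → -128 (×(-2) each step).
For the third component, alternating steps +9, +1, +9, +1, …: -7, 2, 3, 12, 13 → 22.
So the next term is {37,-128,22}.

{37,-128,22}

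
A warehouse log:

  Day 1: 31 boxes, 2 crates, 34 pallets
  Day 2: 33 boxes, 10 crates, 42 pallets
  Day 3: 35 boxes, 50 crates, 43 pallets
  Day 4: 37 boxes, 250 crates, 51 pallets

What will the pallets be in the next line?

52

Boxes: +2 each step, so 31, 33, 35, 37 → 39.
Crates — ×5 each step: 2, 10, 50, 250 → 1250.
For the pallets, alternating steps +8, +1, +8, +1, …: 34, 42, 43, 51 → 52.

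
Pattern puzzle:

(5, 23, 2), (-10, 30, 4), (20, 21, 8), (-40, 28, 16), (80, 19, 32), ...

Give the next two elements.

(-160, 26, 64), (320, 17, 128)

First component goes 5, -10, 20, -40, 80 → -160 → 320 (×(-2) each step).
Second component goes 23, 30, 21, 28, 19 → 26 → 17 (alternating steps +7, −9, +7, −9, …).
Third component: 2, 4, 8, 16, 32 → 64 → 128 (×2 each step).
Putting the parts together: (-160, 26, 64) and then (320, 17, 128).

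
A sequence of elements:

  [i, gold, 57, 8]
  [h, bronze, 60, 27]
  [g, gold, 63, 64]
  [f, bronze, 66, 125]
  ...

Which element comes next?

Letter: letters move back 1 place in the alphabet, so i, h, g, f → e.
Rank goes gold, bronze, gold, bronze → gold (alternates gold ↔ bronze).
Third component — +3 each step: 57, 60, 63, 66 → 69.
Fourth component: perfect cubes: 2³, 3³, 4³, …; 8, 27, 64, 125 → 216.
Putting it together: [e, gold, 69, 216].

[e, gold, 69, 216]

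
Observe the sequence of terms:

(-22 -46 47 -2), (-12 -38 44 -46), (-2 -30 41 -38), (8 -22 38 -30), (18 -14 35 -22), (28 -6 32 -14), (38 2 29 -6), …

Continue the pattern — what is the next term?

For the first slot, +10 each step: -22, -12, -2, 8, 18, 28, 38 → 48.
Second slot: -46, -38, -30, -22, -14, -6, 2 → 10 (+8 each step).
Third slot: −3 each step, so 47, 44, 41, 38, 35, 32, 29 → 26.
For the fourth slot, always the previous value of the second slot: -2, -46, -38, -30, -22, -14, -6 → 2.
So the next term is (48 10 26 2).

(48 10 26 2)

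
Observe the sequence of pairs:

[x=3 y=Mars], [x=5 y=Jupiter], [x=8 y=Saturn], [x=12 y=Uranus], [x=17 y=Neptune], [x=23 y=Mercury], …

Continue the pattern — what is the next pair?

X: differences are 2, 3, 4, … (increasing by 1 each time); 3, 5, 8, 12, 17, 23 → 30.
Y: runs through the planets Mercury→Neptune; Mars, Jupiter, Saturn, Uranus, Neptune, Mercury → Venus.
So the next pair is [x=30 y=Venus].

[x=30 y=Venus]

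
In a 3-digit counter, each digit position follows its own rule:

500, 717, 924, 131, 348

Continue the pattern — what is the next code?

First digit: +2 each step, mod 10; 5, 7, 9, 1, 3 → 5.
Second digit: 0, 1, 2, 3, 4 → 5 (+1 each step, mod 10).
Third digit: −3 each step, mod 10; 0, 7, 4, 1, 8 → 5.
So the next code is 555.

555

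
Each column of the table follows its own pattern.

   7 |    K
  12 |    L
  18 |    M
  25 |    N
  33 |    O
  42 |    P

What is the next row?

First component goes 7, 12, 18, 25, 33, 42 → 52 (differences are 5, 6, 7, … (increasing by 1 each time)).
Letter — letters move forward 1 place in the alphabet: K, L, M, N, O, P → Q.
So the next row is 52  Q.

52  Q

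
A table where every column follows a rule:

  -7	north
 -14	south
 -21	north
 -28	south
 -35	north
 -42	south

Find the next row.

-49  north

First component goes -7, -14, -21, -28, -35, -42 → -49 (−7 each step).
For the direction, alternates north ↔ south: north, south, north, south, north, south → north.
Combining the parts gives -49  north.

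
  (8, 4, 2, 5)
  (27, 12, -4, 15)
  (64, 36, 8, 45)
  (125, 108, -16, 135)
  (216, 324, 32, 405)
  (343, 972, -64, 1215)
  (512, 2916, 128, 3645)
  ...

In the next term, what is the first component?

First component: perfect cubes: 2³, 3³, 4³, …; 8, 27, 64, 125, 216, 343, 512 → 729.
For the second component, ×3 each step: 4, 12, 36, 108, 324, 972, 2916 → 8748.
For the third component, ×(-2) each step: 2, -4, 8, -16, 32, -64, 128 → -256.
Fourth component: ×3 each step; 5, 15, 45, 135, 405, 1215, 3645 → 10935.

729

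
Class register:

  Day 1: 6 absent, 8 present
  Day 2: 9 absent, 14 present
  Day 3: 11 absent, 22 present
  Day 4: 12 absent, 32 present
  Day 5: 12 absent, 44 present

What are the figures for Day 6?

Absent: 6, 9, 11, 12, 12 → 11 (differences are 3, 2, 1, … (decreasing by 1 each time)).
For the present, differences are 6, 8, 10, … (increasing by 2 each time): 8, 14, 22, 32, 44 → 58.
Putting it together: 11 absent, 58 present.

11 absent, 58 present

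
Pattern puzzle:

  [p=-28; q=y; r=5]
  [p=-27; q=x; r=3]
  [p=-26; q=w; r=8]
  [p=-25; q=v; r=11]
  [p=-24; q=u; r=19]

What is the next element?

P — +1 each step: -28, -27, -26, -25, -24 → -23.
Q: letters move back 1 place in the alphabet; y, x, w, v, u → t.
For the r, each term is the sum of the two before it: 5, 3, 8, 11, 19 → 30.
So the next element is [p=-23; q=t; r=30].

[p=-23; q=t; r=30]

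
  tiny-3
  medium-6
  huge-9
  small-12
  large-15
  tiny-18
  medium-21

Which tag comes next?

huge-24

Size — repeats tiny → medium → huge → small → large: tiny, medium, huge, small, large, tiny, medium → huge.
For the second component, +3 each step: 3, 6, 9, 12, 15, 18, 21 → 24.
Combining the parts gives huge-24.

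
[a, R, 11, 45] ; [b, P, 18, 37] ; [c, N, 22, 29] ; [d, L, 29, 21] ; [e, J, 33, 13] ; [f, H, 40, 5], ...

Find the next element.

[g, F, 44, -3]

First letter — letters move forward 1 place in the alphabet: a, b, c, d, e, f → g.
For the second letter, letters move back 2 places in the alphabet: R, P, N, L, J, H → F.
Third coordinate: alternating steps +7, +4, +7, +4, …, so 11, 18, 22, 29, 33, 40 → 44.
Fourth coordinate goes 45, 37, 29, 21, 13, 5 → -3 (−8 each step).
Putting it together: [g, F, 44, -3].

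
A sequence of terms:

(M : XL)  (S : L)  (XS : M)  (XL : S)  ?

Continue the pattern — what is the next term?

First size: runs backward through clothing sizes XS→XL, so M, S, XS, XL → L.
Second size — runs backward through clothing sizes XS→XL: XL, L, M, S → XS.
So the next term is (L : XS).

(L : XS)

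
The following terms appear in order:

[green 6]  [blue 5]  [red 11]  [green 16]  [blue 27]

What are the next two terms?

[red 43], [green 70]

Colour: green, blue, red, green, blue → red → green (repeats green → blue → red).
Second coordinate: each term is the sum of the two before it, so 6, 5, 11, 16, 27 → 43 → 70.
Putting the parts together: [red 43] and then [green 70].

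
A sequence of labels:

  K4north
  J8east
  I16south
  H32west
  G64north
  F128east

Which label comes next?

Letter goes K, J, I, H, G, F → E (letters move back 1 place in the alphabet).
Second component: 4, 8, 16, 32, 64, 128 → 256 (×2 each step).
Direction: north, east, south, west, north, east → south (repeats north → east → south → west).
So the next label is E256south.

E256south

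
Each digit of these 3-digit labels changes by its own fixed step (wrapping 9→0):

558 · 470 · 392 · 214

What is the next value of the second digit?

First digit goes 5, 4, 3, 2 → 1 (−1 each step, mod 10).
For the second digit, +2 each step, mod 10: 5, 7, 9, 1 → 3.
Third digit goes 8, 0, 2, 4 → 6 (+2 each step, mod 10).

3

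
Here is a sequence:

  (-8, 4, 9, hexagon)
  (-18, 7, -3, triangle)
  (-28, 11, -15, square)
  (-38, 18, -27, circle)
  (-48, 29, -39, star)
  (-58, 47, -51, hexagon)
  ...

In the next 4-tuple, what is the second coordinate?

76

Second coordinate: 4, 7, 11, 18, 29, 47 → 76 (each term is the sum of the two before it).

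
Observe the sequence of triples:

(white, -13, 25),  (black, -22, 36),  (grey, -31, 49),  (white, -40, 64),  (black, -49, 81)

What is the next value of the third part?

Third part: 25, 36, 49, 64, 81 → 100 (perfect squares: 5², 6², 7², …).

100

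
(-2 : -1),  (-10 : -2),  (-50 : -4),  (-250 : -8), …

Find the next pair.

For the first value, ×5 each step: -2, -10, -50, -250 → -1250.
Second value goes -1, -2, -4, -8 → -16 (×2 each step).
Combining the parts gives (-1250 : -16).

(-1250 : -16)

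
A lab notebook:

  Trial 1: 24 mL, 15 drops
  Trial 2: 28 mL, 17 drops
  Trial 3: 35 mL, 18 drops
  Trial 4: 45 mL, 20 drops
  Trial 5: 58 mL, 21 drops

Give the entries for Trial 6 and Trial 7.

ML: 24, 28, 35, 45, 58 → 74 → 93 (differences are 4, 7, 10, … (increasing by 3 each time)).
Drops goes 15, 17, 18, 20, 21 → 23 → 24 (alternating steps +2, +1, +2, +1, …).
So the next two records are 74 mL, 23 drops and 93 mL, 24 drops.

74 mL, 23 drops; 93 mL, 24 drops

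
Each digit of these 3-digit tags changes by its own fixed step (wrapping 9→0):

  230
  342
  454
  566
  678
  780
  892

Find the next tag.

904

First digit: +1 each step, mod 10, so 2, 3, 4, 5, 6, 7, 8 → 9.
For the second digit, +1 each step, mod 10: 3, 4, 5, 6, 7, 8, 9 → 0.
Third digit: +2 each step, mod 10, so 0, 2, 4, 6, 8, 0, 2 → 4.
Putting it together: 904.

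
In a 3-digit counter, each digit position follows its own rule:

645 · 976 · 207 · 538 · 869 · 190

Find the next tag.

First digit — +3 each step, mod 10: 6, 9, 2, 5, 8, 1 → 4.
For the second digit, +3 each step, mod 10: 4, 7, 0, 3, 6, 9 → 2.
For the third digit, +1 each step, mod 10: 5, 6, 7, 8, 9, 0 → 1.
Combining the parts gives 421.

421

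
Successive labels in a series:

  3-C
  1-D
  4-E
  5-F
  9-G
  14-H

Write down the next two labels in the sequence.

First component goes 3, 1, 4, 5, 9, 14 → 23 → 37 (each term is the sum of the two before it).
Letter: letters move forward 1 place in the alphabet; C, D, E, F, G, H → I → J.
So the next two labels are 23-I and 37-J.

23-I then 37-J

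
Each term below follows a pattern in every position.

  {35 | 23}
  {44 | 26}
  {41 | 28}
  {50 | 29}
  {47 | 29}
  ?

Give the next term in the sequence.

First slot goes 35, 44, 41, 50, 47 → 56 (alternating steps +9, −3, +9, −3, …).
Second slot goes 23, 26, 28, 29, 29 → 28 (differences are 3, 2, 1, … (decreasing by 1 each time)).
Putting it together: {56 | 28}.

{56 | 28}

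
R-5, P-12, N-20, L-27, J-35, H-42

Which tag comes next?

F-50

Letter — letters move back 2 places in the alphabet: R, P, N, L, J, H → F.
Second component goes 5, 12, 20, 27, 35, 42 → 50 (alternating steps +7, +8, +7, +8, …).
So the next tag is F-50.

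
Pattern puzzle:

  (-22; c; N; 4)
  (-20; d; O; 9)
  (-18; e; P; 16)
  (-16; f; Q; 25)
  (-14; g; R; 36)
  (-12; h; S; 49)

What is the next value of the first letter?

i

First letter: c, d, e, f, g, h → i (letters move forward 1 place in the alphabet).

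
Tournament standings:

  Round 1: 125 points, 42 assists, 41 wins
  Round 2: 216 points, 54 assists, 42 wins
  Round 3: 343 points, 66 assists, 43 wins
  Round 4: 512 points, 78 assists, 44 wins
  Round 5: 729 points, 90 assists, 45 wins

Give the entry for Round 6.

For the points, perfect cubes: 5³, 6³, 7³, …: 125, 216, 343, 512, 729 → 1000.
Assists: +12 each step, so 42, 54, 66, 78, 90 → 102.
Wins: +1 each step; 41, 42, 43, 44, 45 → 46.
Combining the parts gives 1000 points, 102 assists, 46 wins.

1000 points, 102 assists, 46 wins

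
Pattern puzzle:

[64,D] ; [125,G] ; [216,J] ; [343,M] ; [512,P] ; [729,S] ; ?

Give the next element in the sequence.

For the first coordinate, perfect cubes: 4³, 5³, 6³, …: 64, 125, 216, 343, 512, 729 → 1000.
Letter: letters move forward 3 places in the alphabet, so D, G, J, M, P, S → V.
Putting it together: [1000,V].

[1000,V]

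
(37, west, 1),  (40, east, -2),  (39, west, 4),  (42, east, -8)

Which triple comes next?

For the first value, alternating steps +3, −1, +3, −1, …: 37, 40, 39, 42 → 41.
Direction — alternates west ↔ east: west, east, west, east → west.
Third value goes 1, -2, 4, -8 → 16 (×(-2) each step).
Combining the parts gives (41, west, 16).

(41, west, 16)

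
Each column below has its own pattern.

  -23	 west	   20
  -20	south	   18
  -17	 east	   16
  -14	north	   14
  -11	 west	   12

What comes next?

-8  south  10

First component: -23, -20, -17, -14, -11 → -8 (+3 each step).
Direction goes west, south, east, north, west → south (repeats west → south → east → north).
Third component: 20, 18, 16, 14, 12 → 10 (−2 each step).
Combining the parts gives -8  south  10.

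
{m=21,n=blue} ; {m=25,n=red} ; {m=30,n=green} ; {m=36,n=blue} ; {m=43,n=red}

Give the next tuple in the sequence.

{m=51,n=green}

M goes 21, 25, 30, 36, 43 → 51 (differences are 4, 5, 6, … (increasing by 1 each time)).
N goes blue, red, green, blue, red → green (repeats blue → red → green).
So the next tuple is {m=51,n=green}.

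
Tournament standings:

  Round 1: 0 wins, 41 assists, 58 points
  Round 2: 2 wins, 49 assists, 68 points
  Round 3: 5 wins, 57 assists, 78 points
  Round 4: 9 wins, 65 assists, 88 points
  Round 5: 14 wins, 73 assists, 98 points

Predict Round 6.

For the wins, differences are 2, 3, 4, … (increasing by 1 each time): 0, 2, 5, 9, 14 → 20.
Assists: +8 each step; 41, 49, 57, 65, 73 → 81.
Points — +10 each step: 58, 68, 78, 88, 98 → 108.
So the next row is 20 wins, 81 assists, 108 points.

20 wins, 81 assists, 108 points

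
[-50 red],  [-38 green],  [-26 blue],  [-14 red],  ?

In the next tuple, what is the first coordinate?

First coordinate — +12 each step: -50, -38, -26, -14 → -2.
Colour: repeats red → green → blue; red, green, blue, red → green.

-2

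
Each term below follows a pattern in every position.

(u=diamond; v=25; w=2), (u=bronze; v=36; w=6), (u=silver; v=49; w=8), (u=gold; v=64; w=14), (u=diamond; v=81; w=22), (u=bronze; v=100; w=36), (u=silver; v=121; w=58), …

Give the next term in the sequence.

U goes diamond, bronze, silver, gold, diamond, bronze, silver → gold (repeats diamond → bronze → silver → gold).
V: perfect squares: 5², 6², 7², …, so 25, 36, 49, 64, 81, 100, 121 → 144.
W: each term is the sum of the two before it, so 2, 6, 8, 14, 22, 36, 58 → 94.
Combining the parts gives (u=gold; v=144; w=94).

(u=gold; v=144; w=94)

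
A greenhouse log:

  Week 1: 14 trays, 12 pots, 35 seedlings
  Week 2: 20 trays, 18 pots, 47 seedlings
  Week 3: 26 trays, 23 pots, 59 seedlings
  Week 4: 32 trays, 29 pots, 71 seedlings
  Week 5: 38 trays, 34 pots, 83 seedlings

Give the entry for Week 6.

44 trays, 40 pots, 95 seedlings

Trays: 14, 20, 26, 32, 38 → 44 (+6 each step).
Pots: 12, 18, 23, 29, 34 → 40 (alternating steps +6, +5, +6, +5, …).
For the seedlings, +12 each step: 35, 47, 59, 71, 83 → 95.
So the next line is 44 trays, 40 pots, 95 seedlings.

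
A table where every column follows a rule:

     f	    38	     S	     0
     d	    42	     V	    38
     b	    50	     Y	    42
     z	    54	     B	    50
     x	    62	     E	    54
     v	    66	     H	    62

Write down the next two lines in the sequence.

t  74  K  66; r  78  N  74

First letter goes f, d, b, z, x, v → t → r (letters move back 2 places in the alphabet, wrapping A→Z).
Second component: 38, 42, 50, 54, 62, 66 → 74 → 78 (alternating steps +4, +8, +4, +8, …).
Second letter: letters move forward 3 places in the alphabet, wrapping Z→A, so S, V, Y, B, E, H → K → N.
Fourth component goes 0, 38, 42, 50, 54, 62 → 66 → 74 (always the previous value of the second component).
So the next two lines are t  74  K  66 and r  78  N  74.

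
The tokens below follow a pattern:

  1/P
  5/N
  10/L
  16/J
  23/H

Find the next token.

First component: differences are 4, 5, 6, … (increasing by 1 each time), so 1, 5, 10, 16, 23 → 31.
Letter goes P, N, L, J, H → F (letters move back 2 places in the alphabet).
Combining the parts gives 31/F.

31/F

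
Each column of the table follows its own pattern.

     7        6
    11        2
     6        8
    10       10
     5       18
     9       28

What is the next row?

First component: 7, 11, 6, 10, 5, 9 → 4 (alternating steps +4, −5, +4, −5, …).
Second component: each term is the sum of the two before it; 6, 2, 8, 10, 18, 28 → 46.
Combining the parts gives 4  46.

4  46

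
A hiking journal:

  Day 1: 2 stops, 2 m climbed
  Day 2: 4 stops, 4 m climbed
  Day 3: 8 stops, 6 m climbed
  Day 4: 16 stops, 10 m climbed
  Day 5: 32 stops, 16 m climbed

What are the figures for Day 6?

64 stops, 26 m climbed

Stops — ×2 each step: 2, 4, 8, 16, 32 → 64.
M climbed: each term is the sum of the two before it; 2, 4, 6, 10, 16 → 26.
Putting it together: 64 stops, 26 m climbed.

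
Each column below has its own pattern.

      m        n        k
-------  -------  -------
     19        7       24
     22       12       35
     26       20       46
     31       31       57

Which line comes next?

Column m: 19, 22, 26, 31 → 37 (differences are 3, 4, 5, … (increasing by 1 each time)).
Column n: differences are 5, 8, 11, … (increasing by 3 each time); 7, 12, 20, 31 → 45.
For the column k, +11 each step: 24, 35, 46, 57 → 68.
So the next line is 37  45  68.

37  45  68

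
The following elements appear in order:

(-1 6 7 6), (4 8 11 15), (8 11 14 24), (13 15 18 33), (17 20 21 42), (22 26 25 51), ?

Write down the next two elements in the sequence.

First component: alternating steps +5, +4, +5, +4, …, so -1, 4, 8, 13, 17, 22 → 26 → 31.
Second component goes 6, 8, 11, 15, 20, 26 → 33 → 41 (differences are 2, 3, 4, … (increasing by 1 each time)).
Third component: alternating steps +4, +3, +4, +3, …, so 7, 11, 14, 18, 21, 25 → 28 → 32.
Fourth component: +9 each step; 6, 15, 24, 33, 42, 51 → 60 → 69.
Putting the parts together: (26 33 28 60) and then (31 41 32 69).

(26 33 28 60), (31 41 32 69)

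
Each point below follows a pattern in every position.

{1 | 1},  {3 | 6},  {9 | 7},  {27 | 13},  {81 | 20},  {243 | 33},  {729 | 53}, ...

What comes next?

{2187 | 86}

First coordinate — ×3 each step: 1, 3, 9, 27, 81, 243, 729 → 2187.
Second coordinate: each term is the sum of the two before it; 1, 6, 7, 13, 20, 33, 53 → 86.
Combining the parts gives {2187 | 86}.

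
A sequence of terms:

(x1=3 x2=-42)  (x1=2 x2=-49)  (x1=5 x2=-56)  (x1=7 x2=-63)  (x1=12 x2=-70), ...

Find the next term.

(x1=19 x2=-77)

X1: each term is the sum of the two before it, so 3, 2, 5, 7, 12 → 19.
X2: −7 each step, so -42, -49, -56, -63, -70 → -77.
Combining the parts gives (x1=19 x2=-77).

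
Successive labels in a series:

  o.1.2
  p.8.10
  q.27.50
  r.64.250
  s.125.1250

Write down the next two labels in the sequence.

t.216.6250 then u.343.31250

Letter: o, p, q, r, s → t → u (letters move forward 1 place in the alphabet).
Second component goes 1, 8, 27, 64, 125 → 216 → 343 (perfect cubes: 1³, 2³, 3³, …).
Third component: ×5 each step, so 2, 10, 50, 250, 1250 → 6250 → 31250.
Putting the parts together: t.216.6250 and then u.343.31250.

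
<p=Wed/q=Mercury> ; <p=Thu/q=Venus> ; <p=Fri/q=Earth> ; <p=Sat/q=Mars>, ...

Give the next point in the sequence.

<p=Sun/q=Jupiter>

P — runs through the weekdays Mon→Sun: Wed, Thu, Fri, Sat → Sun.
Q: Mercury, Venus, Earth, Mars → Jupiter (runs through the planets Mercury→Neptune).
Combining the parts gives <p=Sun/q=Jupiter>.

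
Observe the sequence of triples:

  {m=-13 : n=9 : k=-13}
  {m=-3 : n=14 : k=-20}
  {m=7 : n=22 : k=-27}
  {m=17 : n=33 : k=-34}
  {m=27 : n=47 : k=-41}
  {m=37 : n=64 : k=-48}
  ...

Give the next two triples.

For the m, +10 each step: -13, -3, 7, 17, 27, 37 → 47 → 57.
N: 9, 14, 22, 33, 47, 64 → 84 → 107 (differences are 5, 8, 11, … (increasing by 3 each time)).
K goes -13, -20, -27, -34, -41, -48 → -55 → -62 (−7 each step).
So the next two triples are {m=47 : n=84 : k=-55} and {m=57 : n=107 : k=-62}.

{m=47 : n=84 : k=-55}, {m=57 : n=107 : k=-62}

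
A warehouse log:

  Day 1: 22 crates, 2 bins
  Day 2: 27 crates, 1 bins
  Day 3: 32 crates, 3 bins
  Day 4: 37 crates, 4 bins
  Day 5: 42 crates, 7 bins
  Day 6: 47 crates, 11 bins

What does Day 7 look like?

52 crates, 18 bins

Crates: +5 each step, so 22, 27, 32, 37, 42, 47 → 52.
Bins goes 2, 1, 3, 4, 7, 11 → 18 (each term is the sum of the two before it).
Combining the parts gives 52 crates, 18 bins.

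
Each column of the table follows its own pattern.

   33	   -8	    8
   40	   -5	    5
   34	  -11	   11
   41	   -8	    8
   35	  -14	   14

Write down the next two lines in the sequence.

42  -11  11; 36  -17  17

First component: alternating steps +7, −6, +7, −6, …, so 33, 40, 34, 41, 35 → 42 → 36.
Second component: alternating steps +3, −6, +3, −6, …, so -8, -5, -11, -8, -14 → -11 → -17.
Third component — always the negative of the second component: 8, 5, 11, 8, 14 → 11 → 17.
So the next two lines are 42  -11  11 and 36  -17  17.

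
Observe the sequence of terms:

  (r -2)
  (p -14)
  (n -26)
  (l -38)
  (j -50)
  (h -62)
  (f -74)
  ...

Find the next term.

(d -86)

Letter: letters move back 2 places in the alphabet, so r, p, n, l, j, h, f → d.
Second entry: −12 each step; -2, -14, -26, -38, -50, -62, -74 → -86.
Combining the parts gives (d -86).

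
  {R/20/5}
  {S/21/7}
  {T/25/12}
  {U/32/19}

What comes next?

Letter — letters move forward 1 place in the alphabet: R, S, T, U → V.
Second coordinate: 20, 21, 25, 32 → 42 (differences are 1, 4, 7, … (increasing by 3 each time)).
Third coordinate: each term is the sum of the two before it; 5, 7, 12, 19 → 31.
Putting it together: {V/42/31}.

{V/42/31}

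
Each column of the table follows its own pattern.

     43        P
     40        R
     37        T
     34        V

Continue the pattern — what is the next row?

31  X

First component: −3 each step; 43, 40, 37, 34 → 31.
Letter goes P, R, T, V → X (letters move forward 2 places in the alphabet).
Putting it together: 31  X.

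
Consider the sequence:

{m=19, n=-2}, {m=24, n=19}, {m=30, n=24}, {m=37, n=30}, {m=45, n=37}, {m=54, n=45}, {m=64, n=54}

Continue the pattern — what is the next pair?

For the m, differences are 5, 6, 7, … (increasing by 1 each time): 19, 24, 30, 37, 45, 54, 64 → 75.
N: always the previous value of the m; -2, 19, 24, 30, 37, 45, 54 → 64.
So the next pair is {m=75, n=64}.

{m=75, n=64}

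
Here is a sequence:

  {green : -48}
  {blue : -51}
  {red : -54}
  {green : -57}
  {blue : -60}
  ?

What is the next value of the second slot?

-63

For the second slot, −3 each step: -48, -51, -54, -57, -60 → -63.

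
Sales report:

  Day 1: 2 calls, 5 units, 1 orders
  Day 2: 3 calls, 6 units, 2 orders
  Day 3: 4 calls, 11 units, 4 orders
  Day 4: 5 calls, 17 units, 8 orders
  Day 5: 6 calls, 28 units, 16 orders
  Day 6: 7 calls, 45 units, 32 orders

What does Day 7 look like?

8 calls, 73 units, 64 orders

For the calls, +1 each step: 2, 3, 4, 5, 6, 7 → 8.
Units: each term is the sum of the two before it; 5, 6, 11, 17, 28, 45 → 73.
Orders goes 1, 2, 4, 8, 16, 32 → 64 (×2 each step).
Combining the parts gives 8 calls, 73 units, 64 orders.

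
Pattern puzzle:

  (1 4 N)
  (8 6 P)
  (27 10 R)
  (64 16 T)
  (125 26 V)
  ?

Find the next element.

For the first entry, perfect cubes: 1³, 2³, 3³, …: 1, 8, 27, 64, 125 → 216.
For the second entry, each term is the sum of the two before it: 4, 6, 10, 16, 26 → 42.
Letter goes N, P, R, T, V → X (letters move forward 2 places in the alphabet).
So the next element is (216 42 X).

(216 42 X)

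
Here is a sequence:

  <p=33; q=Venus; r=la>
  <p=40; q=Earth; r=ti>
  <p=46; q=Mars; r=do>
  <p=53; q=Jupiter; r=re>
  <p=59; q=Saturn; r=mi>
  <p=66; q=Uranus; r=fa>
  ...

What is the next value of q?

Neptune

Q — runs through the planets Mercury→Neptune: Venus, Earth, Mars, Jupiter, Saturn, Uranus → Neptune.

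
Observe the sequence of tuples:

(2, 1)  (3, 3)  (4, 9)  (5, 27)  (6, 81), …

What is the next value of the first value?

First value goes 2, 3, 4, 5, 6 → 7 (+1 each step).

7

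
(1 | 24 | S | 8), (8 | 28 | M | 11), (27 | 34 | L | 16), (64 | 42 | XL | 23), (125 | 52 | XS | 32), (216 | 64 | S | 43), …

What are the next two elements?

(343 | 78 | M | 56), (512 | 94 | L | 71)

First component: perfect cubes: 1³, 2³, 3³, …; 1, 8, 27, 64, 125, 216 → 343 → 512.
Second component — differences are 4, 6, 8, … (increasing by 2 each time): 24, 28, 34, 42, 52, 64 → 78 → 94.
Size: repeats S → M → L → XL → XS, so S, M, L, XL, XS, S → M → L.
Fourth component: differences are 3, 5, 7, … (increasing by 2 each time); 8, 11, 16, 23, 32, 43 → 56 → 71.
So the next two elements are (343 | 78 | M | 56) and (512 | 94 | L | 71).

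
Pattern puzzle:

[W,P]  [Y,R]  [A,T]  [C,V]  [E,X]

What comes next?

First letter: letters move forward 2 places in the alphabet, wrapping Z→A; W, Y, A, C, E → G.
Second letter — letters move forward 2 places in the alphabet: P, R, T, V, X → Z.
Putting it together: [G,Z].

[G,Z]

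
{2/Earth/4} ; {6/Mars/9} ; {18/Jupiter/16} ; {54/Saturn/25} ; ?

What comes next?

{162/Uranus/36}

First coordinate: ×3 each step; 2, 6, 18, 54 → 162.
Planet: runs through the planets Mercury→Neptune, so Earth, Mars, Jupiter, Saturn → Uranus.
Third coordinate: perfect squares: 2², 3², 4², …, so 4, 9, 16, 25 → 36.
So the next triple is {162/Uranus/36}.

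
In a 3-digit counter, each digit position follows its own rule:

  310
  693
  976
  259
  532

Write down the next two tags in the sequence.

815, 198

First digit: +3 each step, mod 10; 3, 6, 9, 2, 5 → 8 → 1.
Second digit goes 1, 9, 7, 5, 3 → 1 → 9 (−2 each step, mod 10).
Third digit goes 0, 3, 6, 9, 2 → 5 → 8 (+3 each step, mod 10).
So the next two tags are 815 and 198.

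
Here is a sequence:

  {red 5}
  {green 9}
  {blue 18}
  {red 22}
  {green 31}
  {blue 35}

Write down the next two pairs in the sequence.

{red 44}, {green 48}

Colour — repeats red → green → blue: red, green, blue, red, green, blue → red → green.
For the second entry, alternating steps +4, +9, +4, +9, …: 5, 9, 18, 22, 31, 35 → 44 → 48.
So the next two pairs are {red 44} and {green 48}.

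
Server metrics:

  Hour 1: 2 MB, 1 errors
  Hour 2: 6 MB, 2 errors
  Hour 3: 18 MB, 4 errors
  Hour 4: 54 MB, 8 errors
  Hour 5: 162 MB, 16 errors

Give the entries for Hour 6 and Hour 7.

486 MB, 32 errors; 1458 MB, 64 errors

MB — ×3 each step: 2, 6, 18, 54, 162 → 486 → 1458.
Errors: ×2 each step; 1, 2, 4, 8, 16 → 32 → 64.
Putting the parts together: 486 MB, 32 errors and then 1458 MB, 64 errors.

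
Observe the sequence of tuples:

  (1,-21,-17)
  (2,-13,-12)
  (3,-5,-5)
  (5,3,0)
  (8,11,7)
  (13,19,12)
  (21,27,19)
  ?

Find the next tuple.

(34,35,24)

For the first entry, each term is the sum of the two before it: 1, 2, 3, 5, 8, 13, 21 → 34.
Second entry: +8 each step; -21, -13, -5, 3, 11, 19, 27 → 35.
Third entry: alternating steps +5, +7, +5, +7, …; -17, -12, -5, 0, 7, 12, 19 → 24.
Combining the parts gives (34,35,24).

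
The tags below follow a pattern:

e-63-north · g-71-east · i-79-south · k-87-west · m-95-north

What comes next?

o-103-east

Letter goes e, g, i, k, m → o (letters move forward 2 places in the alphabet).
For the second component, +8 each step: 63, 71, 79, 87, 95 → 103.
Direction goes north, east, south, west, north → east (repeats north → east → south → west).
Putting it together: o-103-east.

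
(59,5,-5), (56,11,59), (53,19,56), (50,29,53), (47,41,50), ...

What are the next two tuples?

(44,55,47), (41,71,44)

First entry: −3 each step; 59, 56, 53, 50, 47 → 44 → 41.
Second entry — differences are 6, 8, 10, … (increasing by 2 each time): 5, 11, 19, 29, 41 → 55 → 71.
Third entry goes -5, 59, 56, 53, 50 → 47 → 44 (always the previous value of the first entry).
Putting the parts together: (44,55,47) and then (41,71,44).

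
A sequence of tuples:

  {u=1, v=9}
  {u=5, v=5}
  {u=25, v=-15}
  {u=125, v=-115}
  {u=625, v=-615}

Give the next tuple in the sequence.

{u=3125, v=-3115}

U: ×5 each step, so 1, 5, 25, 125, 625 → 3125.
V goes 9, 5, -15, -115, -615 → -3115 (together with the u always sums to 10).
So the next tuple is {u=3125, v=-3115}.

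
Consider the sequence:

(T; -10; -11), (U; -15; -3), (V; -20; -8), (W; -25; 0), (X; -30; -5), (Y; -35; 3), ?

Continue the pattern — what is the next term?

Letter: letters move forward 1 place in the alphabet; T, U, V, W, X, Y → Z.
Second component: -10, -15, -20, -25, -30, -35 → -40 (−5 each step).
Third component: alternating steps +8, −5, +8, −5, …; -11, -3, -8, 0, -5, 3 → -2.
Combining the parts gives (Z; -40; -2).

(Z; -40; -2)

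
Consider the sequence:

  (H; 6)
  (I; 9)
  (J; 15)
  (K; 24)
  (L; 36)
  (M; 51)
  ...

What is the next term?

(N; 69)

Letter: letters move forward 1 place in the alphabet, so H, I, J, K, L, M → N.
For the second entry, differences are 3, 6, 9, … (increasing by 3 each time): 6, 9, 15, 24, 36, 51 → 69.
Putting it together: (N; 69).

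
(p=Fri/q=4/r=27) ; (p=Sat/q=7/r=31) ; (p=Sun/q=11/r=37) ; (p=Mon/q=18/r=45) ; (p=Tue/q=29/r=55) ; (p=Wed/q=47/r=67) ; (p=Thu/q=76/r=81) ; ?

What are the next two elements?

(p=Fri/q=123/r=97), (p=Sat/q=199/r=115)

For the p, runs through the weekdays Mon→Sun: Fri, Sat, Sun, Mon, Tue, Wed, Thu → Fri → Sat.
Q goes 4, 7, 11, 18, 29, 47, 76 → 123 → 199 (each term is the sum of the two before it).
R: differences are 4, 6, 8, … (increasing by 2 each time); 27, 31, 37, 45, 55, 67, 81 → 97 → 115.
Putting the parts together: (p=Fri/q=123/r=97) and then (p=Sat/q=199/r=115).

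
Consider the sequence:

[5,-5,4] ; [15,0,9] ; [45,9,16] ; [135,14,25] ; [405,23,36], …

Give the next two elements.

[1215,28,49], [3645,37,64]

First part: ×3 each step, so 5, 15, 45, 135, 405 → 1215 → 3645.
Second part: alternating steps +5, +9, +5, +9, …; -5, 0, 9, 14, 23 → 28 → 37.
Third part — perfect squares: 2², 3², 4², …: 4, 9, 16, 25, 36 → 49 → 64.
So the next two elements are [1215,28,49] and [3645,37,64].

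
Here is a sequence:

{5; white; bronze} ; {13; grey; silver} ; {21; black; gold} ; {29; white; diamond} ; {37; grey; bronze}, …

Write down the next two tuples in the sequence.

{45; black; silver}, {53; white; gold}

First slot: +8 each step; 5, 13, 21, 29, 37 → 45 → 53.
Shade goes white, grey, black, white, grey → black → white (repeats white → grey → black).
For the rank, repeats bronze → silver → gold → diamond: bronze, silver, gold, diamond, bronze → silver → gold.
Putting the parts together: {45; black; silver} and then {53; white; gold}.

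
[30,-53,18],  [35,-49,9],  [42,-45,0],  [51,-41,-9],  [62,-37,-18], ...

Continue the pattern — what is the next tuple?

[75,-33,-27]

First component: 30, 35, 42, 51, 62 → 75 (differences are 5, 7, 9, … (increasing by 2 each time)).
Second component: +4 each step; -53, -49, -45, -41, -37 → -33.
Third component: −9 each step; 18, 9, 0, -9, -18 → -27.
Putting it together: [75,-33,-27].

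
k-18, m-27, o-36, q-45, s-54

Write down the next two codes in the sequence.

u-63, w-72

Letter: letters move forward 2 places in the alphabet, so k, m, o, q, s → u → w.
Second component: 18, 27, 36, 45, 54 → 63 → 72 (+9 each step).
So the next two codes are u-63 and w-72.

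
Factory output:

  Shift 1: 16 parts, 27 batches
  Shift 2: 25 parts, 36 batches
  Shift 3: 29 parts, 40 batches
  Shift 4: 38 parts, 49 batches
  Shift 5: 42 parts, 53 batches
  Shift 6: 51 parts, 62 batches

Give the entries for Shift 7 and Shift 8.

55 parts, 66 batches; 64 parts, 75 batches

Parts: 16, 25, 29, 38, 42, 51 → 55 → 64 (alternating steps +9, +4, +9, +4, …).
Batches goes 27, 36, 40, 49, 53, 62 → 66 → 75 (always 11 more than the parts).
So the next two lines are 55 parts, 66 batches and 64 parts, 75 batches.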